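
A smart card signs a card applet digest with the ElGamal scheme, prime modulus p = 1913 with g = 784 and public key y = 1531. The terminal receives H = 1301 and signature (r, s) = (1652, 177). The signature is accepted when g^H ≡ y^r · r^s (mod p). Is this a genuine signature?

forged

Left side g^H mod p:
784^1301 mod 1913 = 1105
Right side y^r · r^s mod p:
1531^1652 mod 1913 = 1710
1652^177 mod 1913 = 1382
1710·1382 = 2363220 ≡ 665 (mod 1913)
1105 ≠ 665, so verification fails.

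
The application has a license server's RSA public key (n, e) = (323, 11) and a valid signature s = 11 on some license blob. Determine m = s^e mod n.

216

Squares mod 323: s^1≡11, s^2≡121, s^4≡106, s^8≡254
11 = 8 + 2 + 1, so s^11 ≡ 254·121·11 ≡ 216 (mod 323)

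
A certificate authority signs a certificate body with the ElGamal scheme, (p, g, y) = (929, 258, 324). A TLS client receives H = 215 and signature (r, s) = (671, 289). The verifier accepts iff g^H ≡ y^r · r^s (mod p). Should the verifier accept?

Left side g^H mod p:
258^2 = 66564 ≡ 605
258^4 ≡ 605^2 = 366025 ≡ 928
258^8 ≡ 928^2 = 861184 ≡ 1
258^16 ≡ 1^2 = 1
258^32 ≡ 1^2 = 1
258^64 ≡ 1^2 = 1
258^128 ≡ 1^2 = 1
215 = 128 + 64 + 16 + 4 + 2 + 1, so 258^215 ≡ 1·1·1·928·605·258 ≡ 911 (mod 929)
Right side y^r · r^s mod p:
324^2 = 104976 ≡ 928
324^4 ≡ 928^2 = 861184 ≡ 1
324^8 ≡ 1^2 = 1
324^16 ≡ 1^2 = 1
324^32 ≡ 1^2 = 1
324^64 ≡ 1^2 = 1
324^128 ≡ 1^2 = 1
324^256 ≡ 1^2 = 1
324^512 ≡ 1^2 = 1
671 = 512 + 128 + 16 + 8 + 4 + 2 + 1, so 324^671 ≡ 1·1·1·1·1·928·324 ≡ 605 (mod 929)
671^2 = 450241 ≡ 605
671^4 ≡ 605^2 = 366025 ≡ 928
671^8 ≡ 928^2 = 861184 ≡ 1
671^16 ≡ 1^2 = 1
671^32 ≡ 1^2 = 1
671^64 ≡ 1^2 = 1
671^128 ≡ 1^2 = 1
671^256 ≡ 1^2 = 1
289 = 256 + 32 + 1, so 671^289 ≡ 1·1·671 ≡ 671 (mod 929)
605·671 = 405955 ≡ 911 (mod 929)
911 ≡ 911 (mod 929), so the signature is genuine.

accept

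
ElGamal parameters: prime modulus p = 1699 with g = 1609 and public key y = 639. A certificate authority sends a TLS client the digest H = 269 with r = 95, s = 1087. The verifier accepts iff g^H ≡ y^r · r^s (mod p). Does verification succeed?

passes

Left side g^H mod p:
1609^2 = 2588881 ≡ 1304
1609^4 ≡ 1304^2 = 1700416 ≡ 1416
1609^8 ≡ 1416^2 = 2005056 ≡ 236
1609^16 ≡ 236^2 = 55696 ≡ 1328
1609^32 ≡ 1328^2 = 1763584 ≡ 22
1609^64 ≡ 22^2 = 484
1609^128 ≡ 484^2 = 234256 ≡ 1493
1609^256 ≡ 1493^2 = 2229049 ≡ 1660
269 = 256 + 8 + 4 + 1, so 1609^269 ≡ 1660·236·1416·1609 ≡ 441 (mod 1699)
Right side y^r · r^s mod p:
639^2 = 408321 ≡ 561
639^4 ≡ 561^2 = 314721 ≡ 406
639^8 ≡ 406^2 = 164836 ≡ 33
639^16 ≡ 33^2 = 1089
639^32 ≡ 1089^2 = 1185921 ≡ 19
639^64 ≡ 19^2 = 361
95 = 64 + 16 + 8 + 4 + 2 + 1, so 639^95 ≡ 361·1089·33·406·561·639 ≡ 1053 (mod 1699)
95^2 = 9025 ≡ 530
95^4 ≡ 530^2 = 280900 ≡ 565
95^8 ≡ 565^2 = 319225 ≡ 1512
95^16 ≡ 1512^2 = 2286144 ≡ 989
95^32 ≡ 989^2 = 978121 ≡ 1196
95^64 ≡ 1196^2 = 1430416 ≡ 1557
95^128 ≡ 1557^2 = 2424249 ≡ 1475
95^256 ≡ 1475^2 = 2175625 ≡ 905
95^512 ≡ 905^2 = 819025 ≡ 107
95^1024 ≡ 107^2 = 11449 ≡ 1255
1087 = 1024 + 32 + 16 + 8 + 4 + 2 + 1, so 95^1087 ≡ 1255·1196·989·1512·565·530·95 ≡ 1075 (mod 1699)
1053·1075 = 1131975 ≡ 441 (mod 1699)
441 ≡ 441 (mod 1699), so the signature is genuine.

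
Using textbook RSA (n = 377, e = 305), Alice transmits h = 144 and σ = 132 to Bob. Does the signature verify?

Squares mod 377: σ^1≡132, σ^2≡82, σ^4≡315, σ^8≡74, σ^16≡198, σ^32≡373, σ^64≡16, σ^128≡256, σ^256≡315
305 = 256 + 32 + 16 + 1, so σ^305 ≡ 315·373·198·132 ≡ 344 (mod 377)
σ^305 mod 377 = 344, but h = 144.

does not verify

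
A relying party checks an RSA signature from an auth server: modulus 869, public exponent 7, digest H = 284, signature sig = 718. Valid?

yes

sig^7 mod 869 = 284
284 = H, so the signature checks out.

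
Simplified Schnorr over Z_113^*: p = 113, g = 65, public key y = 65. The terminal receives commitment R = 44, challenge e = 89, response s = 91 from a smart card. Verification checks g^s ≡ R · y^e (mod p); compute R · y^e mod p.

78

65^2 = 4225 ≡ 44
65^4 ≡ 44^2 = 1936 ≡ 15
65^8 ≡ 15^2 = 225 ≡ 112
65^16 ≡ 112^2 = 12544 ≡ 1
65^32 ≡ 1^2 = 1
65^64 ≡ 1^2 = 1
89 = 64 + 16 + 8 + 1, so 65^89 ≡ 1·1·112·65 ≡ 48 (mod 113)
R · y^e ≡ 44·48 = 2112 ≡ 78 (mod 113)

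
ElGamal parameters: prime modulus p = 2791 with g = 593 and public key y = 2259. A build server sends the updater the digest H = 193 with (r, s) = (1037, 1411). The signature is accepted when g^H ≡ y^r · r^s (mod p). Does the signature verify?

Left side g^H mod p:
Squares mod 2791: 593^1≡593, 593^2≡2774, 593^4≡289, 593^8≡2582, 593^16≡1816, 593^32≡1685, 593^64≡778, 593^128≡2428
193 = 128 + 64 + 1, so 593^193 ≡ 2428·778·593 ≡ 2453 (mod 2791)
Right side y^r · r^s mod p:
Squares mod 2791: 2259^1≡2259, 2259^2≡1133, 2259^4≡2620, 2259^8≡1331, 2259^16≡2067, 2259^32≡2259, 2259^64≡1133, 2259^128≡2620, 2259^256≡1331, 2259^512≡2067, 2259^1024≡2259
1037 = 1024 + 8 + 4 + 1, so 2259^1037 ≡ 2259·1331·2620·2259 ≡ 2512 (mod 2791)
Squares mod 2791: 1037^1≡1037, 1037^2≡834, 1037^4≡597, 1037^8≡1952, 1037^16≡589, 1037^32≡837, 1037^64≡28, 1037^128≡784, 1037^256≡636, 1037^512≡2592, 1037^1024≡527
1411 = 1024 + 256 + 128 + 2 + 1, so 1037^1411 ≡ 527·636·784·834·1037 ≡ 2202 (mod 2791)
2512·2202 = 5531424 ≡ 2453 (mod 2791)
2453 ≡ 2453 (mod 2791), so the signature is genuine.

verifies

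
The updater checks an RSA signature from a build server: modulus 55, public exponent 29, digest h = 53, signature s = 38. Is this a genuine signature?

s^2 ≡ 38^2 = 1444 ≡ 14
s^4 ≡ 14^2 = 196 ≡ 31
s^8 ≡ 31^2 = 961 ≡ 26
s^16 ≡ 26^2 = 676 ≡ 16
29 = 16 + 8 + 4 + 1, so s^29 ≡ 16·26·31·38 ≡ 53 (mod 55)
s^29 mod 55 = 53 matches h.

genuine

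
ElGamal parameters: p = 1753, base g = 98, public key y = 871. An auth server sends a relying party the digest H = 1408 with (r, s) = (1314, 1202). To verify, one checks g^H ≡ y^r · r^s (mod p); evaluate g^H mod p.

321

98^2 = 9604 ≡ 839
98^4 ≡ 839^2 = 703921 ≡ 968
98^8 ≡ 968^2 = 937024 ≡ 922
98^16 ≡ 922^2 = 850084 ≡ 1632
98^32 ≡ 1632^2 = 2663424 ≡ 617
98^64 ≡ 617^2 = 380689 ≡ 288
98^128 ≡ 288^2 = 82944 ≡ 553
98^256 ≡ 553^2 = 305809 ≡ 787
98^512 ≡ 787^2 = 619369 ≡ 560
98^1024 ≡ 560^2 = 313600 ≡ 1566
1408 = 1024 + 256 + 128, so 98^1408 ≡ 1566·787·553 ≡ 321 (mod 1753)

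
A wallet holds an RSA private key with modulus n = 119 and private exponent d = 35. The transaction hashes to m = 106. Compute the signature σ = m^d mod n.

Squares mod 119: m^1≡106, m^2≡50, m^4≡1, m^8≡1, m^16≡1, m^32≡1
35 = 32 + 2 + 1, so m^35 ≡ 1·50·106 ≡ 64 (mod 119)

64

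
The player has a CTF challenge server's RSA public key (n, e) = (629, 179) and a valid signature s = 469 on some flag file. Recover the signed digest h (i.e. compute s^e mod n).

s^2 ≡ 469^2 = 219961 ≡ 440
s^4 ≡ 440^2 = 193600 ≡ 497
s^8 ≡ 497^2 = 247009 ≡ 441
s^16 ≡ 441^2 = 194481 ≡ 120
s^32 ≡ 120^2 = 14400 ≡ 562
s^64 ≡ 562^2 = 315844 ≡ 86
s^128 ≡ 86^2 = 7396 ≡ 477
179 = 128 + 32 + 16 + 2 + 1, so s^179 ≡ 477·562·120·440·469 ≡ 558 (mod 629)

558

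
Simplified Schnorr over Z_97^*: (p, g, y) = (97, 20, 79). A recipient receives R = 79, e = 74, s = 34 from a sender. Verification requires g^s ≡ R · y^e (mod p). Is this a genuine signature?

g^s mod p:
Squares mod 97: 20^1≡20, 20^2≡12, 20^4≡47, 20^8≡75, 20^16≡96, 20^32≡1
34 = 32 + 2, so 20^34 ≡ 1·12 ≡ 12 (mod 97)
R · y^e mod p:
Squares mod 97: 79^1≡79, 79^2≡33, 79^4≡22, 79^8≡96, 79^16≡1, 79^32≡1, 79^64≡1
74 = 64 + 8 + 2, so 79^74 ≡ 1·96·33 ≡ 64 (mod 97)
79·64 = 5056 ≡ 12 (mod 97)
12 ≡ 12 (mod 97); signature holds.

genuine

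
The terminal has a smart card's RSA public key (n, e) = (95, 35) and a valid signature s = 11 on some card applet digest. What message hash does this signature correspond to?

26

s^35 mod 95 = 26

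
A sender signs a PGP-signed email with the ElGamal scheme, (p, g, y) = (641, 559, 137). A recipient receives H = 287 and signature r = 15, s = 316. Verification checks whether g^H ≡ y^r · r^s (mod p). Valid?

no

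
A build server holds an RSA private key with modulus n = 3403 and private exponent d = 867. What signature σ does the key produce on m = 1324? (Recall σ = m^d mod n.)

552

m^867 mod 3403 = 552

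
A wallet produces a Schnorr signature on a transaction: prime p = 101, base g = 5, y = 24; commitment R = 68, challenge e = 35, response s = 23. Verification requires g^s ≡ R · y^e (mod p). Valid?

g^s mod p:
Squares mod 101: 5^1≡5, 5^2≡25, 5^4≡19, 5^8≡58, 5^16≡31
23 = 16 + 4 + 2 + 1, so 5^23 ≡ 31·19·25·5 ≡ 97 (mod 101)
R · y^e mod p:
Squares mod 101: 24^1≡24, 24^2≡71, 24^4≡92, 24^8≡81, 24^16≡97, 24^32≡16
35 = 32 + 2 + 1, so 24^35 ≡ 16·71·24 ≡ 95 (mod 101)
68·95 = 6460 ≡ 97 (mod 101)
97 ≡ 97 (mod 101); signature holds.

yes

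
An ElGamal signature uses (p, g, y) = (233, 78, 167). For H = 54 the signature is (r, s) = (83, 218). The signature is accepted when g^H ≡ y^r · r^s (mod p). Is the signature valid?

Left side g^H mod p:
78^2 = 6084 ≡ 26
78^4 ≡ 26^2 = 676 ≡ 210
78^8 ≡ 210^2 = 44100 ≡ 63
78^16 ≡ 63^2 = 3969 ≡ 8
78^32 ≡ 8^2 = 64
54 = 32 + 16 + 4 + 2, so 78^54 ≡ 64·8·210·26 ≡ 219 (mod 233)
Right side y^r · r^s mod p:
167^2 = 27889 ≡ 162
167^4 ≡ 162^2 = 26244 ≡ 148
167^8 ≡ 148^2 = 21904 ≡ 2
167^16 ≡ 2^2 = 4
167^32 ≡ 4^2 = 16
167^64 ≡ 16^2 = 256 ≡ 23
83 = 64 + 16 + 2 + 1, so 167^83 ≡ 23·4·162·167 ≡ 62 (mod 233)
83^2 = 6889 ≡ 132
83^4 ≡ 132^2 = 17424 ≡ 182
83^8 ≡ 182^2 = 33124 ≡ 38
83^16 ≡ 38^2 = 1444 ≡ 46
83^32 ≡ 46^2 = 2116 ≡ 19
83^64 ≡ 19^2 = 361 ≡ 128
83^128 ≡ 128^2 = 16384 ≡ 74
218 = 128 + 64 + 16 + 8 + 2, so 83^218 ≡ 74·128·46·38·132 ≡ 13 (mod 233)
62·13 = 806 ≡ 107 (mod 233)
219 ≠ 107, so verification fails.

invalid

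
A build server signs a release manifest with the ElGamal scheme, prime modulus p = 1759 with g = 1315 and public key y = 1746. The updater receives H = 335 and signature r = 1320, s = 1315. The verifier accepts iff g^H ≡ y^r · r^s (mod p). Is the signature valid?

valid

Left side g^H mod p:
Squares mod 1759: 1315^1≡1315, 1315^2≡128, 1315^4≡553, 1315^8≡1502, 1315^16≡966, 1315^32≡886, 1315^64≡482, 1315^128≡136, 1315^256≡906
335 = 256 + 64 + 8 + 4 + 2 + 1, so 1315^335 ≡ 906·482·1502·553·128·1315 ≡ 1709 (mod 1759)
Right side y^r · r^s mod p:
Squares mod 1759: 1746^1≡1746, 1746^2≡169, 1746^4≡417, 1746^8≡1507, 1746^16≡180, 1746^32≡738, 1746^64≡1113, 1746^128≡433, 1746^256≡1035, 1746^512≡1753, 1746^1024≡36
1320 = 1024 + 256 + 32 + 8, so 1746^1320 ≡ 36·1035·738·1507 ≡ 405 (mod 1759)
Squares mod 1759: 1320^1≡1320, 1320^2≡990, 1320^4≡337, 1320^8≡993, 1320^16≡1009, 1320^32≡1379, 1320^64≡162, 1320^128≡1618, 1320^256≡532, 1320^512≡1584, 1320^1024≡722
1315 = 1024 + 256 + 32 + 2 + 1, so 1320^1315 ≡ 722·532·1379·990·1320 ≡ 1520 (mod 1759)
405·1520 = 615600 ≡ 1709 (mod 1759)
1709 ≡ 1709 (mod 1759), so the signature is genuine.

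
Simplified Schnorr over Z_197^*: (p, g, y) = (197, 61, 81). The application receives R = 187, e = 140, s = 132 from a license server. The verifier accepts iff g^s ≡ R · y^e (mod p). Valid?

yes

g^s mod p:
Squares mod 197: 61^1≡61, 61^2≡175, 61^4≡90, 61^8≡23, 61^16≡135, 61^32≡101, 61^64≡154, 61^128≡76
132 = 128 + 4, so 61^132 ≡ 76·90 ≡ 142 (mod 197)
R · y^e mod p:
Squares mod 197: 81^1≡81, 81^2≡60, 81^4≡54, 81^8≡158, 81^16≡142, 81^32≡70, 81^64≡172, 81^128≡34
140 = 128 + 8 + 4, so 81^140 ≡ 34·158·54 ≡ 104 (mod 197)
187·104 = 19448 ≡ 142 (mod 197)
142 ≡ 142 (mod 197); signature holds.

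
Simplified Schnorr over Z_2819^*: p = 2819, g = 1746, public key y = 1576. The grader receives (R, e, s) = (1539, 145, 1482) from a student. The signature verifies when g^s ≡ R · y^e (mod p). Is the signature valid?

g^s mod p:
1746^1482 mod 2819 = 2472
R · y^e mod p:
1576^145 mod 2819 = 483
1539·483 = 743337 ≡ 1940 (mod 2819)
2472 ≠ 1940; the check fails.

invalid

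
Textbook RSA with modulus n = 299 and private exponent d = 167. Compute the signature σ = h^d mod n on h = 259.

h^2 ≡ 259^2 = 67081 ≡ 105
h^4 ≡ 105^2 = 11025 ≡ 261
h^8 ≡ 261^2 = 68121 ≡ 248
h^16 ≡ 248^2 = 61504 ≡ 209
h^32 ≡ 209^2 = 43681 ≡ 27
h^64 ≡ 27^2 = 729 ≡ 131
h^128 ≡ 131^2 = 17161 ≡ 118
167 = 128 + 32 + 4 + 2 + 1, so h^167 ≡ 118·27·261·105·259 ≡ 220 (mod 299)

220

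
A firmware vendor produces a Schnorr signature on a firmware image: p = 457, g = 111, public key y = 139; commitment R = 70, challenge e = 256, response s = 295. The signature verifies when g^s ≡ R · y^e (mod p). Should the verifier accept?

accept

g^s mod p:
111^2 = 12321 ≡ 439
111^4 ≡ 439^2 = 192721 ≡ 324
111^8 ≡ 324^2 = 104976 ≡ 323
111^16 ≡ 323^2 = 104329 ≡ 133
111^32 ≡ 133^2 = 17689 ≡ 323
111^64 ≡ 323^2 = 104329 ≡ 133
111^128 ≡ 133^2 = 17689 ≡ 323
111^256 ≡ 323^2 = 104329 ≡ 133
295 = 256 + 32 + 4 + 2 + 1, so 111^295 ≡ 133·323·324·439·111 ≡ 217 (mod 457)
R · y^e mod p:
139^2 = 19321 ≡ 127
139^4 ≡ 127^2 = 16129 ≡ 134
139^8 ≡ 134^2 = 17956 ≡ 133
139^16 ≡ 133^2 = 17689 ≡ 323
139^32 ≡ 323^2 = 104329 ≡ 133
139^64 ≡ 133^2 = 17689 ≡ 323
139^128 ≡ 323^2 = 104329 ≡ 133
139^256 ≡ 133^2 = 17689 ≡ 323
70·323 = 22610 ≡ 217 (mod 457)
217 ≡ 217 (mod 457); signature holds.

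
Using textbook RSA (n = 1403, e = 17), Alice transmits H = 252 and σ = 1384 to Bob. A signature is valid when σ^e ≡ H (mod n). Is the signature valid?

invalid

σ^2 ≡ 1384^2 = 1915456 ≡ 361
σ^4 ≡ 361^2 = 130321 ≡ 1245
σ^8 ≡ 1245^2 = 1550025 ≡ 1113
σ^16 ≡ 1113^2 = 1238769 ≡ 1323
17 = 16 + 1, so σ^17 ≡ 1323·1384 ≡ 117 (mod 1403)
The recovered value 117 does not match the digest 252.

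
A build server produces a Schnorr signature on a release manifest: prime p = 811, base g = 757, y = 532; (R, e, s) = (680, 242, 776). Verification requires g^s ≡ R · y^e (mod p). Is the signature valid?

g^s mod p:
757^776 mod 811 = 483
R · y^e mod p:
532^242 mod 811 = 343
680·343 = 233240 ≡ 483 (mod 811)
483 ≡ 483 (mod 811); signature holds.

valid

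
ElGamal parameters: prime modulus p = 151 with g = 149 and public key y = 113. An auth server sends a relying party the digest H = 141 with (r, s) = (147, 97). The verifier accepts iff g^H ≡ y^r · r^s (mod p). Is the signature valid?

invalid

Left side g^H mod p:
149^141 mod 151 = 87
Right side y^r · r^s mod p:
113^147 mod 151 = 87
147^97 mod 151 = 75
87·75 = 6525 ≡ 32 (mod 151)
87 ≠ 32, so verification fails.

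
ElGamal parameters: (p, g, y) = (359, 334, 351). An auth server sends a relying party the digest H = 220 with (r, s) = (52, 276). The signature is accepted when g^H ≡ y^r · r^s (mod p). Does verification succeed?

passes

Left side g^H mod p:
Squares mod 359: 334^1≡334, 334^2≡266, 334^4≡33, 334^8≡12, 334^16≡144, 334^32≡273, 334^64≡216, 334^128≡345
220 = 128 + 64 + 16 + 8 + 4, so 334^220 ≡ 345·216·144·12·33 ≡ 48 (mod 359)
Right side y^r · r^s mod p:
Squares mod 359: 351^1≡351, 351^2≡64, 351^4≡147, 351^8≡69, 351^16≡94, 351^32≡220
52 = 32 + 16 + 4, so 351^52 ≡ 220·94·147 ≡ 307 (mod 359)
Squares mod 359: 52^1≡52, 52^2≡191, 52^4≡222, 52^8≡101, 52^16≡149, 52^32≡302, 52^64≡18, 52^128≡324, 52^256≡148
276 = 256 + 16 + 4, so 52^276 ≡ 148·149·222 ≡ 220 (mod 359)
307·220 = 67540 ≡ 48 (mod 359)
48 ≡ 48 (mod 359), so the signature is genuine.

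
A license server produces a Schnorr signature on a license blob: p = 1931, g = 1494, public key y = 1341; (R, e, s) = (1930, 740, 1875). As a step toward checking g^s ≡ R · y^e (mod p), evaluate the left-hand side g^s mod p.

1494^2 = 2232036 ≡ 1731
1494^4 ≡ 1731^2 = 2996361 ≡ 1380
1494^8 ≡ 1380^2 = 1904400 ≡ 434
1494^16 ≡ 434^2 = 188356 ≡ 1049
1494^32 ≡ 1049^2 = 1100401 ≡ 1662
1494^64 ≡ 1662^2 = 2762244 ≡ 914
1494^128 ≡ 914^2 = 835396 ≡ 1204
1494^256 ≡ 1204^2 = 1449616 ≡ 1366
1494^512 ≡ 1366^2 = 1865956 ≡ 610
1494^1024 ≡ 610^2 = 372100 ≡ 1348
1875 = 1024 + 512 + 256 + 64 + 16 + 2 + 1, so 1494^1875 ≡ 1348·610·1366·914·1049·1731·1494 ≡ 1208 (mod 1931)

1208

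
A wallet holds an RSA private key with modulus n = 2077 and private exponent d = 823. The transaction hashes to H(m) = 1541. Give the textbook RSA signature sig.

1005

(H(m))^2 ≡ 1541^2 = 2374681 ≡ 670
(H(m))^4 ≡ 670^2 = 448900 ≡ 268
(H(m))^8 ≡ 268^2 = 71824 ≡ 1206
(H(m))^16 ≡ 1206^2 = 1454436 ≡ 536
(H(m))^32 ≡ 536^2 = 287296 ≡ 670
(H(m))^64 ≡ 670^2 = 448900 ≡ 268
(H(m))^128 ≡ 268^2 = 71824 ≡ 1206
(H(m))^256 ≡ 1206^2 = 1454436 ≡ 536
(H(m))^512 ≡ 536^2 = 287296 ≡ 670
823 = 512 + 256 + 32 + 16 + 4 + 2 + 1, so (H(m))^823 ≡ 670·536·670·536·268·670·1541 ≡ 1005 (mod 2077)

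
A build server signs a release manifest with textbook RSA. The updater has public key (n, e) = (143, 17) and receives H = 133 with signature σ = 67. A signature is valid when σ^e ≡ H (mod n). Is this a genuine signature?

Squares mod 143: σ^1≡67, σ^2≡56, σ^4≡133, σ^8≡100, σ^16≡133
17 = 16 + 1, so σ^17 ≡ 133·67 ≡ 45 (mod 143)
σ^17 mod 143 = 45, but H = 133.

forged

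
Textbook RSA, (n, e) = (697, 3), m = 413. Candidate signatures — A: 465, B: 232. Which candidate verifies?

B

Candidate A: Squares mod 697: 465^1≡465, 465^2≡155; 3 = 2 + 1, so 465^3 ≡ 155·465 ≡ 284 (mod 697)
Candidate B: Squares mod 697: 232^1≡232, 232^2≡155; 3 = 2 + 1, so 232^3 ≡ 155·232 ≡ 413 (mod 697)
  → matches m = 413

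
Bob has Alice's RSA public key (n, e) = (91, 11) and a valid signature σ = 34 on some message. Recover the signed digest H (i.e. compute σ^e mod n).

83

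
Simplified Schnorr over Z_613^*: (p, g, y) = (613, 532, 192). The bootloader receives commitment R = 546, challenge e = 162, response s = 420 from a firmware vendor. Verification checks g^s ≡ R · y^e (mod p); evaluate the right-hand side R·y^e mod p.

227

Squares mod 613: 192^1≡192, 192^2≡84, 192^4≡313, 192^8≡502, 192^16≡61, 192^32≡43, 192^64≡10, 192^128≡100
162 = 128 + 32 + 2, so 192^162 ≡ 100·43·84 ≡ 143 (mod 613)
R · y^e ≡ 546·143 = 78078 ≡ 227 (mod 613)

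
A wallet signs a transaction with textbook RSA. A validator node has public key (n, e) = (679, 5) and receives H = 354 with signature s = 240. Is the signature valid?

valid

Squares mod 679: s^1≡240, s^2≡564, s^4≡324
5 = 4 + 1, so s^5 ≡ 324·240 ≡ 354 (mod 679)
354 = H, so the signature checks out.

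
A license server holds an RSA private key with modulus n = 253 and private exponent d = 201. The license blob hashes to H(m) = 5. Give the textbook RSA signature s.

148

Squares mod 253: (H(m))^1≡5, (H(m))^2≡25, (H(m))^4≡119, (H(m))^8≡246, (H(m))^16≡49, (H(m))^32≡124, (H(m))^64≡196, (H(m))^128≡213
201 = 128 + 64 + 8 + 1, so (H(m))^201 ≡ 213·196·246·5 ≡ 148 (mod 253)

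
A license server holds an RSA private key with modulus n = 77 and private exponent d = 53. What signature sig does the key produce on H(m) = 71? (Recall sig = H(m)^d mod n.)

15

Squares mod 77: (H(m))^1≡71, (H(m))^2≡36, (H(m))^4≡64, (H(m))^8≡15, (H(m))^16≡71, (H(m))^32≡36
53 = 32 + 16 + 4 + 1, so (H(m))^53 ≡ 36·71·64·71 ≡ 15 (mod 77)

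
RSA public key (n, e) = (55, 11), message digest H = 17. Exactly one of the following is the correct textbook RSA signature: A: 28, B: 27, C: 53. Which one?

A

Candidate A: 28^11 mod 55 = 17
  → matches H = 17
Candidate B: 27^11 mod 55 = 38
Candidate C: 53^11 mod 55 = 42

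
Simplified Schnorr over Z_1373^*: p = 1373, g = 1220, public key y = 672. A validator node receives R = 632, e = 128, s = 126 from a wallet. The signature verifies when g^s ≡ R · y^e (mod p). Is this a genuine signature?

g^s mod p:
1220^2 = 1488400 ≡ 68
1220^4 ≡ 68^2 = 4624 ≡ 505
1220^8 ≡ 505^2 = 255025 ≡ 1020
1220^16 ≡ 1020^2 = 1040400 ≡ 1039
1220^32 ≡ 1039^2 = 1079521 ≡ 343
1220^64 ≡ 343^2 = 117649 ≡ 944
126 = 64 + 32 + 16 + 8 + 4 + 2, so 1220^126 ≡ 944·343·1039·1020·505·68 ≡ 1071 (mod 1373)
R · y^e mod p:
672^2 = 451584 ≡ 1240
672^4 ≡ 1240^2 = 1537600 ≡ 1213
672^8 ≡ 1213^2 = 1471369 ≡ 886
672^16 ≡ 886^2 = 784996 ≡ 1013
672^32 ≡ 1013^2 = 1026169 ≡ 538
672^64 ≡ 538^2 = 289444 ≡ 1114
672^128 ≡ 1114^2 = 1240996 ≡ 1177
632·1177 = 743864 ≡ 1071 (mod 1373)
1071 ≡ 1071 (mod 1373); signature holds.

genuine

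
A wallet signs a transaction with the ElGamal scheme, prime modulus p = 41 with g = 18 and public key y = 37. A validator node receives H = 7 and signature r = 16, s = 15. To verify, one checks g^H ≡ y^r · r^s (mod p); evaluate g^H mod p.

18^2 = 324 ≡ 37
18^4 ≡ 37^2 = 1369 ≡ 16
7 = 4 + 2 + 1, so 18^7 ≡ 16·37·18 ≡ 37 (mod 41)

37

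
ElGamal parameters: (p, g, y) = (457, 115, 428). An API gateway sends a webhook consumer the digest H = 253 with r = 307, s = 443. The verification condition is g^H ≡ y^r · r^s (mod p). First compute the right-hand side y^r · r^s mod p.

428^307 mod 457 = 119
307^443 mod 457 = 390
y^r · r^s ≡ 119·390 = 46410 ≡ 253 (mod 457)

253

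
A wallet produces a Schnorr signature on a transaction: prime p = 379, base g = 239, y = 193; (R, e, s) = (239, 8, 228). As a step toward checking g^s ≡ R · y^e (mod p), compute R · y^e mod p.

234

193^2 = 37249 ≡ 107
193^4 ≡ 107^2 = 11449 ≡ 79
193^8 ≡ 79^2 = 6241 ≡ 177
R · y^e ≡ 239·177 = 42303 ≡ 234 (mod 379)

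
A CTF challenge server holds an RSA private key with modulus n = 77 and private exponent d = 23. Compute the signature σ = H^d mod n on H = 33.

H^2 ≡ 33^2 = 1089 ≡ 11
H^4 ≡ 11^2 = 121 ≡ 44
H^8 ≡ 44^2 = 1936 ≡ 11
H^16 ≡ 11^2 = 121 ≡ 44
23 = 16 + 4 + 2 + 1, so H^23 ≡ 44·44·11·33 ≡ 66 (mod 77)

66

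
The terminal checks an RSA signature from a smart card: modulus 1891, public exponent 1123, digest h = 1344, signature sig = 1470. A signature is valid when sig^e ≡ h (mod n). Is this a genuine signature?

genuine

Squares mod 1891: sig^1≡1470, sig^2≡1378, sig^4≡320, sig^8≡286, sig^16≡483, sig^32≡696, sig^64≡320, sig^128≡286, sig^256≡483, sig^512≡696, sig^1024≡320
1123 = 1024 + 64 + 32 + 2 + 1, so sig^1123 ≡ 320·320·696·1378·1470 ≡ 1344 (mod 1891)
1344 = h, so the signature checks out.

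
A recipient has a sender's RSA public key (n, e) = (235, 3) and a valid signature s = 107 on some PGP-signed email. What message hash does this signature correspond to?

s^2 ≡ 107^2 = 11449 ≡ 169
3 = 2 + 1, so s^3 ≡ 169·107 ≡ 223 (mod 235)

223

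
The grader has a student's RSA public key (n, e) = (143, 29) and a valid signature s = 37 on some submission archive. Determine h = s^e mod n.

124

Squares mod 143: s^1≡37, s^2≡82, s^4≡3, s^8≡9, s^16≡81
29 = 16 + 8 + 4 + 1, so s^29 ≡ 81·9·3·37 ≡ 124 (mod 143)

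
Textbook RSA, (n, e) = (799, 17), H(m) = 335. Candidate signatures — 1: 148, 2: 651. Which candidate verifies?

1

Candidate 1: Squares mod 799: 148^1≡148, 148^2≡331, 148^4≡98, 148^8≡16, 148^16≡256; 17 = 16 + 1, so 148^17 ≡ 256·148 ≡ 335 (mod 799)
  → matches H(m) = 335
Candidate 2: Squares mod 799: 651^1≡651, 651^2≡331, 651^4≡98, 651^8≡16, 651^16≡256; 17 = 16 + 1, so 651^17 ≡ 256·651 ≡ 464 (mod 799)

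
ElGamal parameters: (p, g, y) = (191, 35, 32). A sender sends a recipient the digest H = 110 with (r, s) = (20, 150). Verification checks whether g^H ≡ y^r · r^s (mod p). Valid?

no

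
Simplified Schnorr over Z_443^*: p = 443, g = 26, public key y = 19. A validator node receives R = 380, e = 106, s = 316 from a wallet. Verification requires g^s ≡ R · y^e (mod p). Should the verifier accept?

reject

g^s mod p:
26^2 = 676 ≡ 233
26^4 ≡ 233^2 = 54289 ≡ 243
26^8 ≡ 243^2 = 59049 ≡ 130
26^16 ≡ 130^2 = 16900 ≡ 66
26^32 ≡ 66^2 = 4356 ≡ 369
26^64 ≡ 369^2 = 136161 ≡ 160
26^128 ≡ 160^2 = 25600 ≡ 349
26^256 ≡ 349^2 = 121801 ≡ 419
316 = 256 + 32 + 16 + 8 + 4, so 26^316 ≡ 419·369·66·130·243 ≡ 285 (mod 443)
R · y^e mod p:
19^2 = 361
19^4 ≡ 361^2 = 130321 ≡ 79
19^8 ≡ 79^2 = 6241 ≡ 39
19^16 ≡ 39^2 = 1521 ≡ 192
19^32 ≡ 192^2 = 36864 ≡ 95
19^64 ≡ 95^2 = 9025 ≡ 165
106 = 64 + 32 + 8 + 2, so 19^106 ≡ 165·95·39·361 ≡ 344 (mod 443)
380·344 = 130720 ≡ 35 (mod 443)
285 ≠ 35; the check fails.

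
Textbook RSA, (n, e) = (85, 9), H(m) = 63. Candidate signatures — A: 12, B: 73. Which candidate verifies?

B

Candidate A: 12^2 = 144 ≡ 59; 12^4 ≡ 59^2 = 3481 ≡ 81; 12^8 ≡ 81^2 = 6561 ≡ 16; 9 = 8 + 1, so 12^9 ≡ 16·12 ≡ 22 (mod 85)
Candidate B: 73^2 = 5329 ≡ 59; 73^4 ≡ 59^2 = 3481 ≡ 81; 73^8 ≡ 81^2 = 6561 ≡ 16; 9 = 8 + 1, so 73^9 ≡ 16·73 ≡ 63 (mod 85)
  → matches H(m) = 63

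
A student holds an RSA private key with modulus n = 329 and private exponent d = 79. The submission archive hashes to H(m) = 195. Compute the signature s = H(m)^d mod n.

(H(m))^2 ≡ 195^2 = 38025 ≡ 190
(H(m))^4 ≡ 190^2 = 36100 ≡ 239
(H(m))^8 ≡ 239^2 = 57121 ≡ 204
(H(m))^16 ≡ 204^2 = 41616 ≡ 162
(H(m))^32 ≡ 162^2 = 26244 ≡ 253
(H(m))^64 ≡ 253^2 = 64009 ≡ 183
79 = 64 + 8 + 4 + 2 + 1, so (H(m))^79 ≡ 183·204·239·190·195 ≡ 314 (mod 329)

314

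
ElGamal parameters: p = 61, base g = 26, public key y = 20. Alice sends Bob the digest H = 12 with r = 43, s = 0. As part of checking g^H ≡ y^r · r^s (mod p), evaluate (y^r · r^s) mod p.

20^2 = 400 ≡ 34
20^4 ≡ 34^2 = 1156 ≡ 58
20^8 ≡ 58^2 = 3364 ≡ 9
20^16 ≡ 9^2 = 81 ≡ 20
20^32 ≡ 20^2 = 400 ≡ 34
43 = 32 + 8 + 2 + 1, so 20^43 ≡ 34·9·34·20 ≡ 9 (mod 61)
43^0 mod 61 = 1
y^r · r^s ≡ 9·1 = 9 ≡ 9 (mod 61)

9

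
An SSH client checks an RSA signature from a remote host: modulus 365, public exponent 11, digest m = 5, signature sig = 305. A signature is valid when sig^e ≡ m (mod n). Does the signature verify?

verifies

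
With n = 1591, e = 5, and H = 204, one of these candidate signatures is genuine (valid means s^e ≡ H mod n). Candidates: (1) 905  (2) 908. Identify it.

1

Candidate 1: Squares mod 1591: 905^1≡905, 905^2≡1251, 905^4≡1048; 5 = 4 + 1, so 905^5 ≡ 1048·905 ≡ 204 (mod 1591)
  → matches H = 204
Candidate 2: Squares mod 1591: 908^1≡908, 908^2≡326, 908^4≡1270; 5 = 4 + 1, so 908^5 ≡ 1270·908 ≡ 1276 (mod 1591)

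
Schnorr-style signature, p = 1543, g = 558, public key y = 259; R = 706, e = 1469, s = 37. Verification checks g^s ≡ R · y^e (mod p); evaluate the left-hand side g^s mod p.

1502

558^2 = 311364 ≡ 1221
558^4 ≡ 1221^2 = 1490841 ≡ 303
558^8 ≡ 303^2 = 91809 ≡ 772
558^16 ≡ 772^2 = 595984 ≡ 386
558^32 ≡ 386^2 = 148996 ≡ 868
37 = 32 + 4 + 1, so 558^37 ≡ 868·303·558 ≡ 1502 (mod 1543)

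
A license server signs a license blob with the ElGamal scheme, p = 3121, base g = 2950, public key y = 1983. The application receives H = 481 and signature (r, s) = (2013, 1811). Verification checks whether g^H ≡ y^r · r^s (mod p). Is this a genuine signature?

Left side g^H mod p:
Squares mod 3121: 2950^1≡2950, 2950^2≡1152, 2950^4≡679, 2950^8≡2254, 2950^16≡2649, 2950^32≡1193, 2950^64≡73, 2950^128≡2208, 2950^256≡262
481 = 256 + 128 + 64 + 32 + 1, so 2950^481 ≡ 262·2208·73·1193·2950 ≡ 2119 (mod 3121)
Right side y^r · r^s mod p:
Squares mod 3121: 1983^1≡1983, 1983^2≡2950, 1983^4≡1152, 1983^8≡679, 1983^16≡2254, 1983^32≡2649, 1983^64≡1193, 1983^128≡73, 1983^256≡2208, 1983^512≡262, 1983^1024≡3103
2013 = 1024 + 512 + 256 + 128 + 64 + 16 + 8 + 4 + 1, so 1983^2013 ≡ 3103·262·2208·73·1193·2254·679·1152·1983 ≡ 73 (mod 3121)
Squares mod 3121: 2013^1≡2013, 2013^2≡1111, 2013^4≡1526, 2013^8≡410, 2013^16≡2687, 2013^32≡1096, 2013^64≡2752, 2013^128≡1958, 2013^256≡1176, 2013^512≡373, 2013^1024≡1805
1811 = 1024 + 512 + 256 + 16 + 2 + 1, so 2013^1811 ≡ 1805·373·1176·2687·1111·2013 ≡ 2808 (mod 3121)
73·2808 = 204984 ≡ 2119 (mod 3121)
2119 ≡ 2119 (mod 3121), so the signature is genuine.

genuine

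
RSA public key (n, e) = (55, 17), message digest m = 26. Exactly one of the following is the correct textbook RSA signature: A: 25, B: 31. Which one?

B

Candidate A: 25^2 = 625 ≡ 20; 25^4 ≡ 20^2 = 400 ≡ 15; 25^8 ≡ 15^2 = 225 ≡ 5; 25^16 ≡ 5^2 = 25; 17 = 16 + 1, so 25^17 ≡ 25·25 ≡ 20 (mod 55)
Candidate B: 31^2 = 961 ≡ 26; 31^4 ≡ 26^2 = 676 ≡ 16; 31^8 ≡ 16^2 = 256 ≡ 36; 31^16 ≡ 36^2 = 1296 ≡ 31; 17 = 16 + 1, so 31^17 ≡ 31·31 ≡ 26 (mod 55)
  → matches m = 26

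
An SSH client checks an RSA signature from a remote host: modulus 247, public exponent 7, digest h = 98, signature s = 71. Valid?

yes

Squares mod 247: s^1≡71, s^2≡101, s^4≡74
7 = 4 + 2 + 1, so s^7 ≡ 74·101·71 ≡ 98 (mod 247)
98 = h, so the signature checks out.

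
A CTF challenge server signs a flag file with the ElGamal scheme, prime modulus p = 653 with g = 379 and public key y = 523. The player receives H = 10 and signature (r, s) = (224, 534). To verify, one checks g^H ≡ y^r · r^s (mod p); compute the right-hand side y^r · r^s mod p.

523^2 = 273529 ≡ 575
523^4 ≡ 575^2 = 330625 ≡ 207
523^8 ≡ 207^2 = 42849 ≡ 404
523^16 ≡ 404^2 = 163216 ≡ 619
523^32 ≡ 619^2 = 383161 ≡ 503
523^64 ≡ 503^2 = 253009 ≡ 298
523^128 ≡ 298^2 = 88804 ≡ 649
224 = 128 + 64 + 32, so 523^224 ≡ 649·298·503 ≡ 531 (mod 653)
224^2 = 50176 ≡ 548
224^4 ≡ 548^2 = 300304 ≡ 577
224^8 ≡ 577^2 = 332929 ≡ 552
224^16 ≡ 552^2 = 304704 ≡ 406
224^32 ≡ 406^2 = 164836 ≡ 280
224^64 ≡ 280^2 = 78400 ≡ 40
224^128 ≡ 40^2 = 1600 ≡ 294
224^256 ≡ 294^2 = 86436 ≡ 240
224^512 ≡ 240^2 = 57600 ≡ 136
534 = 512 + 16 + 4 + 2, so 224^534 ≡ 136·406·577·548 ≡ 176 (mod 653)
y^r · r^s ≡ 531·176 = 93456 ≡ 77 (mod 653)

77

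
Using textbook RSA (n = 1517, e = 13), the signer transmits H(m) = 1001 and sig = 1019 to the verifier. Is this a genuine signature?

genuine

Squares mod 1517: sig^1≡1019, sig^2≡733, sig^4≡271, sig^8≡625
13 = 8 + 4 + 1, so sig^13 ≡ 625·271·1019 ≡ 1001 (mod 1517)
Since 1001 equals the digest 1001, verification succeeds.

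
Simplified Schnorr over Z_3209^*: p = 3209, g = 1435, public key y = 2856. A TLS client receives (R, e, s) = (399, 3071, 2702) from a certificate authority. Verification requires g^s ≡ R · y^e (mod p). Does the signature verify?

g^s mod p:
1435^2702 mod 3209 = 2275
R · y^e mod p:
2856^3071 mod 3209 = 62
399·62 = 24738 ≡ 2275 (mod 3209)
2275 ≡ 2275 (mod 3209); signature holds.

verifies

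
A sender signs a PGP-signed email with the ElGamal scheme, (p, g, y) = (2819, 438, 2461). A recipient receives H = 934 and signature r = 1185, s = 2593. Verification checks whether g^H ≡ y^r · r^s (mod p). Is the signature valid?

invalid

Left side g^H mod p:
438^934 mod 2819 = 2464
Right side y^r · r^s mod p:
2461^1185 mod 2819 = 2659
1185^2593 mod 2819 = 2303
2659·2303 = 6123677 ≡ 809 (mod 2819)
2464 ≠ 809, so verification fails.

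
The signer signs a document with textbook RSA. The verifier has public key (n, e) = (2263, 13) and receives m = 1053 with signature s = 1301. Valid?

yes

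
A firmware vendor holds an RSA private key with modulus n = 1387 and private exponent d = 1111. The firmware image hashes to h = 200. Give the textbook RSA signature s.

298

h^2 ≡ 200^2 = 40000 ≡ 1164
h^4 ≡ 1164^2 = 1354896 ≡ 1184
h^8 ≡ 1184^2 = 1401856 ≡ 986
h^16 ≡ 986^2 = 972196 ≡ 1296
h^32 ≡ 1296^2 = 1679616 ≡ 1346
h^64 ≡ 1346^2 = 1811716 ≡ 294
h^128 ≡ 294^2 = 86436 ≡ 442
h^256 ≡ 442^2 = 195364 ≡ 1184
h^512 ≡ 1184^2 = 1401856 ≡ 986
h^1024 ≡ 986^2 = 972196 ≡ 1296
1111 = 1024 + 64 + 16 + 4 + 2 + 1, so h^1111 ≡ 1296·294·1296·1184·1164·200 ≡ 298 (mod 1387)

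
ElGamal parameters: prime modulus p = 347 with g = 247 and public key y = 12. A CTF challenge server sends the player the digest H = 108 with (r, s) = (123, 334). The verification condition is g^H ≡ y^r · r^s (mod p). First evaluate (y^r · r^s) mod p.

12^2 = 144
12^4 ≡ 144^2 = 20736 ≡ 263
12^8 ≡ 263^2 = 69169 ≡ 116
12^16 ≡ 116^2 = 13456 ≡ 270
12^32 ≡ 270^2 = 72900 ≡ 30
12^64 ≡ 30^2 = 900 ≡ 206
123 = 64 + 32 + 16 + 8 + 2 + 1, so 12^123 ≡ 206·30·270·116·144·12 ≡ 287 (mod 347)
123^2 = 15129 ≡ 208
123^4 ≡ 208^2 = 43264 ≡ 236
123^8 ≡ 236^2 = 55696 ≡ 176
123^16 ≡ 176^2 = 30976 ≡ 93
123^32 ≡ 93^2 = 8649 ≡ 321
123^64 ≡ 321^2 = 103041 ≡ 329
123^128 ≡ 329^2 = 108241 ≡ 324
123^256 ≡ 324^2 = 104976 ≡ 182
334 = 256 + 64 + 8 + 4 + 2, so 123^334 ≡ 182·329·176·236·208 ≡ 10 (mod 347)
y^r · r^s ≡ 287·10 = 2870 ≡ 94 (mod 347)

94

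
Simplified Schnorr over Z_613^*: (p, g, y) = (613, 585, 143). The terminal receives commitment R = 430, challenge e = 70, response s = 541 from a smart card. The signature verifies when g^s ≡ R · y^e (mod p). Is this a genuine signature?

forged

g^s mod p:
Squares mod 613: 585^1≡585, 585^2≡171, 585^4≡430, 585^8≡387, 585^16≡197, 585^32≡190, 585^64≡546, 585^128≡198, 585^256≡585, 585^512≡171
541 = 512 + 16 + 8 + 4 + 1, so 585^541 ≡ 171·197·387·430·585 ≡ 37 (mod 613)
R · y^e mod p:
Squares mod 613: 143^1≡143, 143^2≡220, 143^4≡586, 143^8≡116, 143^16≡583, 143^32≡287, 143^64≡227
70 = 64 + 4 + 2, so 143^70 ≡ 227·586·220 ≡ 220 (mod 613)
430·220 = 94600 ≡ 198 (mod 613)
37 ≠ 198; the check fails.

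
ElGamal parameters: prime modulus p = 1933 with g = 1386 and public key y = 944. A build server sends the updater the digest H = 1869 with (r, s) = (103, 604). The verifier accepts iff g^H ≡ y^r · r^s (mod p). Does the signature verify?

Left side g^H mod p:
1386^2 = 1920996 ≡ 1527
1386^4 ≡ 1527^2 = 2331729 ≡ 531
1386^8 ≡ 531^2 = 281961 ≡ 1676
1386^16 ≡ 1676^2 = 2808976 ≡ 327
1386^32 ≡ 327^2 = 106929 ≡ 614
1386^64 ≡ 614^2 = 376996 ≡ 61
1386^128 ≡ 61^2 = 3721 ≡ 1788
1386^256 ≡ 1788^2 = 3196944 ≡ 1695
1386^512 ≡ 1695^2 = 2873025 ≡ 587
1386^1024 ≡ 587^2 = 344569 ≡ 495
1869 = 1024 + 512 + 256 + 64 + 8 + 4 + 1, so 1386^1869 ≡ 495·587·1695·61·1676·531·1386 ≡ 910 (mod 1933)
Right side y^r · r^s mod p:
944^2 = 891136 ≡ 23
944^4 ≡ 23^2 = 529
944^8 ≡ 529^2 = 279841 ≡ 1489
944^16 ≡ 1489^2 = 2217121 ≡ 1903
944^32 ≡ 1903^2 = 3621409 ≡ 900
944^64 ≡ 900^2 = 810000 ≡ 73
103 = 64 + 32 + 4 + 2 + 1, so 944^103 ≡ 73·900·529·23·944 ≡ 1370 (mod 1933)
103^2 = 10609 ≡ 944
103^4 ≡ 944^2 = 891136 ≡ 23
103^8 ≡ 23^2 = 529
103^16 ≡ 529^2 = 279841 ≡ 1489
103^32 ≡ 1489^2 = 2217121 ≡ 1903
103^64 ≡ 1903^2 = 3621409 ≡ 900
103^128 ≡ 900^2 = 810000 ≡ 73
103^256 ≡ 73^2 = 5329 ≡ 1463
103^512 ≡ 1463^2 = 2140369 ≡ 538
604 = 512 + 64 + 16 + 8 + 4, so 103^604 ≡ 538·900·1489·529·23 ≡ 946 (mod 1933)
1370·946 = 1296020 ≡ 910 (mod 1933)
910 ≡ 910 (mod 1933), so the signature is genuine.

verifies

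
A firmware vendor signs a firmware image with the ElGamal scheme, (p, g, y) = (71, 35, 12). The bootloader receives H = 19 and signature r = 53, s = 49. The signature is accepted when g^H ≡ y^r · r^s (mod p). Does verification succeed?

passes

Left side g^H mod p:
Squares mod 71: 35^1≡35, 35^2≡18, 35^4≡40, 35^8≡38, 35^16≡24
19 = 16 + 2 + 1, so 35^19 ≡ 24·18·35 ≡ 68 (mod 71)
Right side y^r · r^s mod p:
Squares mod 71: 12^1≡12, 12^2≡2, 12^4≡4, 12^8≡16, 12^16≡43, 12^32≡3
53 = 32 + 16 + 4 + 1, so 12^53 ≡ 3·43·4·12 ≡ 15 (mod 71)
Squares mod 71: 53^1≡53, 53^2≡40, 53^4≡38, 53^8≡24, 53^16≡8, 53^32≡64
49 = 32 + 16 + 1, so 53^49 ≡ 64·8·53 ≡ 14 (mod 71)
15·14 = 210 ≡ 68 (mod 71)
68 ≡ 68 (mod 71), so the signature is genuine.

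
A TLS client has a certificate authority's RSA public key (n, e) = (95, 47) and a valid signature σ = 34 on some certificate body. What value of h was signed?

Squares mod 95: σ^1≡34, σ^2≡16, σ^4≡66, σ^8≡81, σ^16≡6, σ^32≡36
47 = 32 + 8 + 4 + 2 + 1, so σ^47 ≡ 36·81·66·16·34 ≡ 79 (mod 95)

79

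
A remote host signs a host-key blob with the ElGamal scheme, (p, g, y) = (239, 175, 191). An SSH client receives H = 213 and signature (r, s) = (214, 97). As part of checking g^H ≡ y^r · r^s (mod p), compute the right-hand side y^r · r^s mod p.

191^2 = 36481 ≡ 153
191^4 ≡ 153^2 = 23409 ≡ 226
191^8 ≡ 226^2 = 51076 ≡ 169
191^16 ≡ 169^2 = 28561 ≡ 120
191^32 ≡ 120^2 = 14400 ≡ 60
191^64 ≡ 60^2 = 3600 ≡ 15
191^128 ≡ 15^2 = 225
214 = 128 + 64 + 16 + 4 + 2, so 191^214 ≡ 225·15·120·226·153 ≡ 198 (mod 239)
214^2 = 45796 ≡ 147
214^4 ≡ 147^2 = 21609 ≡ 99
214^8 ≡ 99^2 = 9801 ≡ 2
214^16 ≡ 2^2 = 4
214^32 ≡ 4^2 = 16
214^64 ≡ 16^2 = 256 ≡ 17
97 = 64 + 32 + 1, so 214^97 ≡ 17·16·214 ≡ 131 (mod 239)
y^r · r^s ≡ 198·131 = 25938 ≡ 126 (mod 239)

126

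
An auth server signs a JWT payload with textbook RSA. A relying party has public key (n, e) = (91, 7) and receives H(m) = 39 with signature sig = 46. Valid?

no

sig^2 ≡ 46^2 = 2116 ≡ 23
sig^4 ≡ 23^2 = 529 ≡ 74
7 = 4 + 2 + 1, so sig^7 ≡ 74·23·46 ≡ 32 (mod 91)
32 ≠ 39, so verification fails.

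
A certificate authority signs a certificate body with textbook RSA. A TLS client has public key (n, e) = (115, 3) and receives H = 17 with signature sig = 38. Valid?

yes

Squares mod 115: sig^1≡38, sig^2≡64
3 = 2 + 1, so sig^3 ≡ 64·38 ≡ 17 (mod 115)
17 = H, so the signature checks out.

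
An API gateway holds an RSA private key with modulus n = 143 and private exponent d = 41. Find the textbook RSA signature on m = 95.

m^2 ≡ 95^2 = 9025 ≡ 16
m^4 ≡ 16^2 = 256 ≡ 113
m^8 ≡ 113^2 = 12769 ≡ 42
m^16 ≡ 42^2 = 1764 ≡ 48
m^32 ≡ 48^2 = 2304 ≡ 16
41 = 32 + 8 + 1, so m^41 ≡ 16·42·95 ≡ 62 (mod 143)

62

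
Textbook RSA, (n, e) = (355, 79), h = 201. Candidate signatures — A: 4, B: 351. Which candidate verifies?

Candidate A: 4^2 = 16; 4^4 ≡ 16^2 = 256; 4^8 ≡ 256^2 = 65536 ≡ 216; 4^16 ≡ 216^2 = 46656 ≡ 151; 4^32 ≡ 151^2 = 22801 ≡ 81; 4^64 ≡ 81^2 = 6561 ≡ 171; 79 = 64 + 8 + 4 + 2 + 1, so 4^79 ≡ 171·216·256·16·4 ≡ 154 (mod 355)
Candidate B: 351^2 = 123201 ≡ 16; 351^4 ≡ 16^2 = 256; 351^8 ≡ 256^2 = 65536 ≡ 216; 351^16 ≡ 216^2 = 46656 ≡ 151; 351^32 ≡ 151^2 = 22801 ≡ 81; 351^64 ≡ 81^2 = 6561 ≡ 171; 79 = 64 + 8 + 4 + 2 + 1, so 351^79 ≡ 171·216·256·16·351 ≡ 201 (mod 355)
  → matches h = 201

B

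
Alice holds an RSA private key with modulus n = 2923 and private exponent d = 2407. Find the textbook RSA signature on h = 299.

h^2 ≡ 299^2 = 89401 ≡ 1711
h^4 ≡ 1711^2 = 2927521 ≡ 1598
h^8 ≡ 1598^2 = 2553604 ≡ 1825
h^16 ≡ 1825^2 = 3330625 ≡ 1328
h^32 ≡ 1328^2 = 1763584 ≡ 1015
h^64 ≡ 1015^2 = 1030225 ≡ 1329
h^128 ≡ 1329^2 = 1766241 ≡ 749
h^256 ≡ 749^2 = 561001 ≡ 2708
h^512 ≡ 2708^2 = 7333264 ≡ 2380
h^1024 ≡ 2380^2 = 5664400 ≡ 2549
h^2048 ≡ 2549^2 = 6497401 ≡ 2495
2407 = 2048 + 256 + 64 + 32 + 4 + 2 + 1, so h^2407 ≡ 2495·2708·1329·1015·1598·1711·299 ≡ 289 (mod 2923)

289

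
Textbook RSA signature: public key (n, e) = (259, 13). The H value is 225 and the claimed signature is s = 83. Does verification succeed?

fails

s^2 ≡ 83^2 = 6889 ≡ 155
s^4 ≡ 155^2 = 24025 ≡ 197
s^8 ≡ 197^2 = 38809 ≡ 218
13 = 8 + 4 + 1, so s^13 ≡ 218·197·83 ≡ 160 (mod 259)
s^13 mod 259 = 160, but H = 225.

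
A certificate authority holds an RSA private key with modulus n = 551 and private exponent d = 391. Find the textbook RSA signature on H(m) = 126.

(H(m))^391 mod 551 = 525

525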